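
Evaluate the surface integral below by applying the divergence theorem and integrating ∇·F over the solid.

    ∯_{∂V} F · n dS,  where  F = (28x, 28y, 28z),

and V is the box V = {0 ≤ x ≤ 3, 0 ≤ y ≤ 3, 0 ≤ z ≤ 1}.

By the divergence theorem,

    ∯_{∂V} F · n dS = ∭_V (∇ · F) dV.

Compute the divergence:
    ∇ · F = ∂F_x/∂x + ∂F_y/∂y + ∂F_z/∂z = 28 + 28 + 28 = 84.

V is a rectangular box, so dV = dx dy dz with 0 ≤ x ≤ 3, 0 ≤ y ≤ 3, 0 ≤ z ≤ 1.

Integrate (84) over V as an iterated integral:

    ∭_V (∇·F) dV = ∫_0^{3} ∫_0^{3} ∫_0^{1} (84) dz dy dx.

Inner (z from 0 to 1): 84.
Middle (y from 0 to 3): 252.
Outer (x from 0 to 3): 756.

Therefore ∯_{∂V} F · n dS = 756.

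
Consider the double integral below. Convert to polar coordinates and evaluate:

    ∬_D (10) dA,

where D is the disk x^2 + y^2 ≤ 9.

The region D is 0 ≤ r ≤ 3, 0 ≤ θ ≤ 2π in polar coordinates, where x = r cos(θ), y = r sin(θ), and dA = r dr dθ.

Under the substitution, the integrand becomes 10, so

    ∬_D (10) dA = ∫_{0}^{2π} ∫_{0}^{3} (10) · r dr dθ.

Inner integral (in r): ∫_{0}^{3} (10) · r dr = 45.

Outer integral (in θ): ∫_{0}^{2π} (45) dθ = 90π.

Therefore ∬_D (10) dA = 90π.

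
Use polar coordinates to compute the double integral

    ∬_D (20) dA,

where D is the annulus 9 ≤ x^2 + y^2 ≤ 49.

The region D is 3 ≤ r ≤ 7, 0 ≤ θ ≤ 2π in polar coordinates, where x = r cos(θ), y = r sin(θ), and dA = r dr dθ.

Under the substitution, the integrand becomes 20, so

    ∬_D (20) dA = ∫_{0}^{2π} ∫_{3}^{7} (20) · r dr dθ.

Inner integral (in r): ∫_{3}^{7} (20) · r dr = 400.

Outer integral (in θ): ∫_{0}^{2π} (400) dθ = 800π.

Therefore ∬_D (20) dA = 800π.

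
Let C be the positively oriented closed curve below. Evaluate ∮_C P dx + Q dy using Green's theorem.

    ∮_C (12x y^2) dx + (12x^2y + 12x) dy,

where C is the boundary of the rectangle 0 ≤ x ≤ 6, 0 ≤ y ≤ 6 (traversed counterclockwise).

Green's theorem converts the closed line integral into a double integral over the enclosed region D:

    ∮_C P dx + Q dy = ∬_D (∂Q/∂x - ∂P/∂y) dA.

Here P = 12x y^2, Q = 12x^2y + 12x, so

    ∂Q/∂x = 24x y + 12,    ∂P/∂y = 24x y,
    ∂Q/∂x - ∂P/∂y = 12.

D is the region 0 ≤ x ≤ 6, 0 ≤ y ≤ 6. Evaluating the double integral:

    ∬_D (12) dA = ∫_0^{6} ∫_0^{6} (12) dy dx.

Inner (y from 0 to 6): 72.
Outer (x from 0 to 6): 432.

Therefore ∮_C P dx + Q dy = 432.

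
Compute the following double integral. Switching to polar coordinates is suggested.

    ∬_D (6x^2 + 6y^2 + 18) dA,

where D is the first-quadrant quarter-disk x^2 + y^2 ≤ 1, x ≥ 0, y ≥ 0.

The region D is 0 ≤ r ≤ 1, 0 ≤ θ ≤ π/2 in polar coordinates, where x = r cos(θ), y = r sin(θ), and dA = r dr dθ.

Under the substitution, the integrand becomes 6r^2 + 18, so

    ∬_D (6x^2 + 6y^2 + 18) dA = ∫_{0}^{π/2} ∫_{0}^{1} (6r^2 + 18) · r dr dθ.

Inner integral (in r): ∫_{0}^{1} (6r^2 + 18) · r dr = 21/2.

Outer integral (in θ): ∫_{0}^{π/2} (21/2) dθ = 21π/4.

Therefore ∬_D (6x^2 + 6y^2 + 18) dA = 21π/4.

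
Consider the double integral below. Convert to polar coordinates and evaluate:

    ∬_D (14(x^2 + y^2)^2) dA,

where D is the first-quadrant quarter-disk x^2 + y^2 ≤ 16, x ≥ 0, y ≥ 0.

The region D is 0 ≤ r ≤ 4, 0 ≤ θ ≤ π/2 in polar coordinates, where x = r cos(θ), y = r sin(θ), and dA = r dr dθ.

Under the substitution, the integrand becomes 14r^4, so

    ∬_D (14(x^2 + y^2)^2) dA = ∫_{0}^{π/2} ∫_{0}^{4} (14r^4) · r dr dθ.

Inner integral (in r): ∫_{0}^{4} (14r^4) · r dr = 28672/3.

Outer integral (in θ): ∫_{0}^{π/2} (28672/3) dθ = 14336π/3.

Therefore ∬_D (14(x^2 + y^2)^2) dA = 14336π/3.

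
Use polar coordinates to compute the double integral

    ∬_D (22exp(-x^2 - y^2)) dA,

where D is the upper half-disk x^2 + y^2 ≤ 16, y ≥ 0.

The region D is 0 ≤ r ≤ 4, 0 ≤ θ ≤ π in polar coordinates, where x = r cos(θ), y = r sin(θ), and dA = r dr dθ.

Under the substitution, the integrand becomes 22exp(-r^2), so

    ∬_D (22exp(-x^2 - y^2)) dA = ∫_{0}^{π} ∫_{0}^{4} (22exp(-r^2)) · r dr dθ.

Inner integral (in r): ∫_{0}^{4} (22exp(-r^2)) · r dr = 11 - 11exp(-16).

Outer integral (in θ): ∫_{0}^{π} (11 - 11exp(-16)) dθ = -11π exp(-16) + 11π.

Therefore ∬_D (22exp(-x^2 - y^2)) dA = -11π exp(-16) + 11π.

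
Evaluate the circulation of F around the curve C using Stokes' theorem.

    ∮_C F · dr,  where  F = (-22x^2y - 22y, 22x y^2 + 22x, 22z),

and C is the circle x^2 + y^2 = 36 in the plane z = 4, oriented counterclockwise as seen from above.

Let S be the flat disk x^2 + y^2 ≤ 36 in the plane z = 4, with upward unit normal n̂ = ẑ. By Stokes' theorem,

    ∮_C F · dr = ∬_S (∇ × F) · n̂ dS = ∬_D (curl F)_z dA,

where D is the disk x^2 + y^2 ≤ 36.

Compute the curl of F = (-22x^2y - 22y, 22x y^2 + 22x, 22z):
    (∇ × F)_x = ∂F_z/∂y - ∂F_y/∂z = 0,
    (∇ × F)_y = ∂F_x/∂z - ∂F_z/∂x = 0,
    (∇ × F)_z = ∂F_y/∂x - ∂F_x/∂y = 22x^2 + 22y^2 + 44.

On z = 4, (curl F)_z = 22x^2 + 22y^2 + 44.

Convert to polar (x = r cos θ, y = r sin θ, dA = r dr dθ); the integrand becomes 22r^2 + 44, so

    ∬_D (curl F)_z dA = ∫_0^{2π} ∫_0^{6} (22r^2 + 44) · r dr dθ.

Inner (r from 0 to 6): 7920.
Outer (θ from 0 to 2π): 15840π.

Therefore ∮_C F · dr = 15840π.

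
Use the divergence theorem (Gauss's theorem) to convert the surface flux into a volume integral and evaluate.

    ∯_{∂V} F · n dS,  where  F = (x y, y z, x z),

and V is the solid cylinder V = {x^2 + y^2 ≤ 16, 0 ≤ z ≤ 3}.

By the divergence theorem,

    ∯_{∂V} F · n dS = ∭_V (∇ · F) dV.

Compute the divergence:
    ∇ · F = ∂F_x/∂x + ∂F_y/∂y + ∂F_z/∂z = y + z + x = x + y + z.

In cylindrical coordinates, x = r cos(θ), y = r sin(θ), z = z, dV = r dr dθ dz, with 0 ≤ r ≤ 4, 0 ≤ θ ≤ 2π, 0 ≤ z ≤ 3.

The integrand, after substitution and multiplying by the volume element, becomes (sqrt(2)r sin(θ + π/4) + z) · r, so

    ∭_V (∇·F) dV = ∫_0^{2π} ∫_0^{4} ∫_0^{3} (sqrt(2)r sin(θ + π/4) + z) · r dz dr dθ.

Inner (z from 0 to 3): 3r (2sqrt(2)r sin(θ + π/4) + 3)/2.
Middle (r from 0 to 4): 64sqrt(2)sin(θ + π/4) + 36.
Outer (θ from 0 to 2π): 72π.

Therefore ∯_{∂V} F · n dS = 72π.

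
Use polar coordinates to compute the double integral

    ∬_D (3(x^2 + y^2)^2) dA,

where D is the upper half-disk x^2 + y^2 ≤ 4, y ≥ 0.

The region D is 0 ≤ r ≤ 2, 0 ≤ θ ≤ π in polar coordinates, where x = r cos(θ), y = r sin(θ), and dA = r dr dθ.

Under the substitution, the integrand becomes 3r^4, so

    ∬_D (3(x^2 + y^2)^2) dA = ∫_{0}^{π} ∫_{0}^{2} (3r^4) · r dr dθ.

Inner integral (in r): ∫_{0}^{2} (3r^4) · r dr = 32.

Outer integral (in θ): ∫_{0}^{π} (32) dθ = 32π.

Therefore ∬_D (3(x^2 + y^2)^2) dA = 32π.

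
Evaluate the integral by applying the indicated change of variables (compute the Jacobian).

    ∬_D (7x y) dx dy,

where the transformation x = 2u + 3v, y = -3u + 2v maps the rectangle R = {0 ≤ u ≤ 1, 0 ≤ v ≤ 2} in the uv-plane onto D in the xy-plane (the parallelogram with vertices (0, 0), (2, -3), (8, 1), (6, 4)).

Compute the Jacobian determinant of (x, y) with respect to (u, v):

    ∂(x,y)/∂(u,v) = | 2  3 | = (2)(2) - (3)(-3) = 13.
                   | -3  2 |

Its absolute value is |J| = 13 (the area scaling factor).

Substituting x = 2u + 3v, y = -3u + 2v into the integrand,

    7x y → -42u^2 - 35u v + 42v^2,

so the integral becomes

    ∬_R (-42u^2 - 35u v + 42v^2) · |J| du dv = ∫_0^1 ∫_0^2 (-546u^2 - 455u v + 546v^2) dv du.

Inner (v): -1092u^2 - 910u + 1456.
Outer (u): 637.

Therefore ∬_D (7x y) dx dy = 637.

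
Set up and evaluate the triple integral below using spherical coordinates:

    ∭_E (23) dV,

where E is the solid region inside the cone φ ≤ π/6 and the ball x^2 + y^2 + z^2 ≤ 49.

In spherical coordinates, x = ρ sin(φ) cos(θ), y = ρ sin(φ) sin(θ), z = ρ cos(φ), and dV = ρ^2 sin(φ) dρ dφ dθ.

The integrand becomes 23, so

    ∭_E (23) dV = ∫_{0}^{2π} ∫_{0}^{π/6} ∫_{0}^{7} (23) · ρ^2 sin(φ) dρ dφ dθ.

Inner (ρ): 7889sin(φ)/3.
Middle (φ): 7889/3 - 7889sqrt(3)/6.
Outer (θ): 7889π (2 - sqrt(3))/3.

Therefore the triple integral equals 7889π (2 - sqrt(3))/3.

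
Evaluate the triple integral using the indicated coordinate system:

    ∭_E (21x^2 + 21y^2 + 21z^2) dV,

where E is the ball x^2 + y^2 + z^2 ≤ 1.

In spherical coordinates, x = ρ sin(φ) cos(θ), y = ρ sin(φ) sin(θ), z = ρ cos(φ), and dV = ρ^2 sin(φ) dρ dφ dθ.

The integrand becomes 21ρ^2, so

    ∭_E (21x^2 + 21y^2 + 21z^2) dV = ∫_{0}^{2π} ∫_{0}^{π} ∫_{0}^{1} (21ρ^2) · ρ^2 sin(φ) dρ dφ dθ.

Inner (ρ): 21sin(φ)/5.
Middle (φ): 42/5.
Outer (θ): 84π/5.

Therefore the triple integral equals 84π/5.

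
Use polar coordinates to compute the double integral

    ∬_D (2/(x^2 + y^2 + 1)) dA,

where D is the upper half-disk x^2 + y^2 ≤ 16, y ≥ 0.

The region D is 0 ≤ r ≤ 4, 0 ≤ θ ≤ π in polar coordinates, where x = r cos(θ), y = r sin(θ), and dA = r dr dθ.

Under the substitution, the integrand becomes 2/(r^2 + 1), so

    ∬_D (2/(x^2 + y^2 + 1)) dA = ∫_{0}^{π} ∫_{0}^{4} (2/(r^2 + 1)) · r dr dθ.

Inner integral (in r): ∫_{0}^{4} (2/(r^2 + 1)) · r dr = log(17).

Outer integral (in θ): ∫_{0}^{π} (log(17)) dθ = π log(17).

Therefore ∬_D (2/(x^2 + y^2 + 1)) dA = π log(17).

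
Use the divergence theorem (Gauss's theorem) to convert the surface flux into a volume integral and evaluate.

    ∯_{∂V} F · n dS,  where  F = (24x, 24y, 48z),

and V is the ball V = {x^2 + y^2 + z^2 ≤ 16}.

By the divergence theorem,

    ∯_{∂V} F · n dS = ∭_V (∇ · F) dV.

Compute the divergence:
    ∇ · F = ∂F_x/∂x + ∂F_y/∂y + ∂F_z/∂z = 24 + 24 + 48 = 96.

In spherical coordinates, x = ρ sin(φ) cos(θ), y = ρ sin(φ) sin(θ), z = ρ cos(φ), dV = ρ^2 sin(φ) dρ dφ dθ, with 0 ≤ ρ ≤ 4, 0 ≤ φ ≤ π, 0 ≤ θ ≤ 2π.

The integrand, after substitution and multiplying by the volume element, becomes (96) · ρ^2 sin(φ), so

    ∭_V (∇·F) dV = ∫_0^{2π} ∫_0^{π} ∫_0^{4} (96) · ρ^2 sin(φ) dρ dφ dθ.

Inner (ρ from 0 to 4): 2048sin(φ).
Middle (φ from 0 to π): 4096.
Outer (θ from 0 to 2π): 8192π.

Therefore ∯_{∂V} F · n dS = 8192π.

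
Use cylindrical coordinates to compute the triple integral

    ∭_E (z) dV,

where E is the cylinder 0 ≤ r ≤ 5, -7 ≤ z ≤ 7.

In cylindrical coordinates, x = r cos(θ), y = r sin(θ), z = z, and dV = r dr dθ dz.

The integrand becomes z, so

    ∭_E (z) dV = ∫_{0}^{2π} ∫_{0}^{5} ∫_{-7}^{7} (z) · r dz dr dθ.

Inner (z): 0.
Middle (r from 0 to 5): 0.
Outer (θ): 0.

Therefore the triple integral equals 0.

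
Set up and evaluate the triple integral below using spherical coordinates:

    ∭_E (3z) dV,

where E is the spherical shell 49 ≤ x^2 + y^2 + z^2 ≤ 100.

In spherical coordinates, x = ρ sin(φ) cos(θ), y = ρ sin(φ) sin(θ), z = ρ cos(φ), and dV = ρ^2 sin(φ) dρ dφ dθ.

The integrand becomes 3ρ cos(φ), so

    ∭_E (3z) dV = ∫_{0}^{2π} ∫_{0}^{π} ∫_{7}^{10} (3ρ cos(φ)) · ρ^2 sin(φ) dρ dφ dθ.

Inner (ρ): 22797sin(2φ)/8.
Middle (φ): 0.
Outer (θ): 0.

Therefore the triple integral equals 0.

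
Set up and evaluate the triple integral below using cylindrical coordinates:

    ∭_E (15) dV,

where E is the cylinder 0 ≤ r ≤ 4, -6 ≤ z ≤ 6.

In cylindrical coordinates, x = r cos(θ), y = r sin(θ), z = z, and dV = r dr dθ dz.

The integrand becomes 15, so

    ∭_E (15) dV = ∫_{0}^{2π} ∫_{0}^{4} ∫_{-6}^{6} (15) · r dz dr dθ.

Inner (z): 180r.
Middle (r from 0 to 4): 1440.
Outer (θ): 2880π.

Therefore the triple integral equals 2880π.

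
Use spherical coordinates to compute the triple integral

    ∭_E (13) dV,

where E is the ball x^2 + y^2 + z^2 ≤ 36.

In spherical coordinates, x = ρ sin(φ) cos(θ), y = ρ sin(φ) sin(θ), z = ρ cos(φ), and dV = ρ^2 sin(φ) dρ dφ dθ.

The integrand becomes 13, so

    ∭_E (13) dV = ∫_{0}^{2π} ∫_{0}^{π} ∫_{0}^{6} (13) · ρ^2 sin(φ) dρ dφ dθ.

Inner (ρ): 936sin(φ).
Middle (φ): 1872.
Outer (θ): 3744π.

Therefore the triple integral equals 3744π.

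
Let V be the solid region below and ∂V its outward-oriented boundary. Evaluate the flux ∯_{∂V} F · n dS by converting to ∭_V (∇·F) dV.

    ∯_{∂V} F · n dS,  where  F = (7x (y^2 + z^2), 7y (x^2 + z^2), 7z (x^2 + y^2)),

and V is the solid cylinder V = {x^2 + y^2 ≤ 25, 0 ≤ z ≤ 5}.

By the divergence theorem,

    ∯_{∂V} F · n dS = ∭_V (∇ · F) dV.

Compute the divergence:
    ∇ · F = ∂F_x/∂x + ∂F_y/∂y + ∂F_z/∂z = 7y^2 + 7z^2 + 7x^2 + 7z^2 + 7x^2 + 7y^2 = 14x^2 + 14y^2 + 14z^2.

In cylindrical coordinates, x = r cos(θ), y = r sin(θ), z = z, dV = r dr dθ dz, with 0 ≤ r ≤ 5, 0 ≤ θ ≤ 2π, 0 ≤ z ≤ 5.

The integrand, after substitution and multiplying by the volume element, becomes (14r^2 + 14z^2) · r, so

    ∭_V (∇·F) dV = ∫_0^{2π} ∫_0^{5} ∫_0^{5} (14r^2 + 14z^2) · r dz dr dθ.

Inner (z from 0 to 5): 70r (r^2 + 25/3).
Middle (r from 0 to 5): 109375/6.
Outer (θ from 0 to 2π): 109375π/3.

Therefore ∯_{∂V} F · n dS = 109375π/3.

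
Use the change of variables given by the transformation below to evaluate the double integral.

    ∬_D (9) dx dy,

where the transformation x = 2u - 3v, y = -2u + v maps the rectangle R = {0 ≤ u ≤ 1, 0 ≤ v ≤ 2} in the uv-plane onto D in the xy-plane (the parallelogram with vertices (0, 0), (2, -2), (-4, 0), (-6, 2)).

Compute the Jacobian determinant of (x, y) with respect to (u, v):

    ∂(x,y)/∂(u,v) = | 2  -3 | = (2)(1) - (-3)(-2) = -4.
                   | -2  1 |

Its absolute value is |J| = 4 (the area scaling factor).

Substituting x = 2u - 3v, y = -2u + v into the integrand,

    9 → 9,

so the integral becomes

    ∬_R (9) · |J| du dv = ∫_0^1 ∫_0^2 (36) dv du.

Inner (v): 72.
Outer (u): 72.

Therefore ∬_D (9) dx dy = 72.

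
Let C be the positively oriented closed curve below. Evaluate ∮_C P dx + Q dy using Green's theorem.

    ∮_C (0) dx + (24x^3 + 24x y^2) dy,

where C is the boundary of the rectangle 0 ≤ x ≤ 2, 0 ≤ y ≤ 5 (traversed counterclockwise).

Green's theorem converts the closed line integral into a double integral over the enclosed region D:

    ∮_C P dx + Q dy = ∬_D (∂Q/∂x - ∂P/∂y) dA.

Here P = 0, Q = 24x^3 + 24x y^2, so

    ∂Q/∂x = 72x^2 + 24y^2,    ∂P/∂y = 0,
    ∂Q/∂x - ∂P/∂y = 72x^2 + 24y^2.

D is the region 0 ≤ x ≤ 2, 0 ≤ y ≤ 5. Evaluating the double integral:

    ∬_D (72x^2 + 24y^2) dA = ∫_0^{2} ∫_0^{5} (72x^2 + 24y^2) dy dx.

Inner (y from 0 to 5): 360x^2 + 1000.
Outer (x from 0 to 2): 2960.

Therefore ∮_C P dx + Q dy = 2960.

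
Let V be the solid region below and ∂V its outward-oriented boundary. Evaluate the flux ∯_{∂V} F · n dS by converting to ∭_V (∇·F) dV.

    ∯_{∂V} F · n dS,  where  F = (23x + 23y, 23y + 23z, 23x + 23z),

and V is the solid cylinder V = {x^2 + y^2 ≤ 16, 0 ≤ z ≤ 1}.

By the divergence theorem,

    ∯_{∂V} F · n dS = ∭_V (∇ · F) dV.

Compute the divergence:
    ∇ · F = ∂F_x/∂x + ∂F_y/∂y + ∂F_z/∂z = 23 + 23 + 23 = 69.

In cylindrical coordinates, x = r cos(θ), y = r sin(θ), z = z, dV = r dr dθ dz, with 0 ≤ r ≤ 4, 0 ≤ θ ≤ 2π, 0 ≤ z ≤ 1.

The integrand, after substitution and multiplying by the volume element, becomes (69) · r, so

    ∭_V (∇·F) dV = ∫_0^{2π} ∫_0^{4} ∫_0^{1} (69) · r dz dr dθ.

Inner (z from 0 to 1): 69r.
Middle (r from 0 to 4): 552.
Outer (θ from 0 to 2π): 1104π.

Therefore ∯_{∂V} F · n dS = 1104π.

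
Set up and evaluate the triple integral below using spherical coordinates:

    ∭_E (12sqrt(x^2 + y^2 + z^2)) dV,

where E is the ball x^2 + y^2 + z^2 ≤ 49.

In spherical coordinates, x = ρ sin(φ) cos(θ), y = ρ sin(φ) sin(θ), z = ρ cos(φ), and dV = ρ^2 sin(φ) dρ dφ dθ.

The integrand becomes 12ρ, so

    ∭_E (12sqrt(x^2 + y^2 + z^2)) dV = ∫_{0}^{2π} ∫_{0}^{π} ∫_{0}^{7} (12ρ) · ρ^2 sin(φ) dρ dφ dθ.

Inner (ρ): 7203sin(φ).
Middle (φ): 14406.
Outer (θ): 28812π.

Therefore the triple integral equals 28812π.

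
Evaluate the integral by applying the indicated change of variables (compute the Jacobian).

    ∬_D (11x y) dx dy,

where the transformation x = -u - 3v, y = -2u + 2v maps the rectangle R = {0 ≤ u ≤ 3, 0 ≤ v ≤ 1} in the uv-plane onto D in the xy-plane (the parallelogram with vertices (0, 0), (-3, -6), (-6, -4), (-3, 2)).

Compute the Jacobian determinant of (x, y) with respect to (u, v):

    ∂(x,y)/∂(u,v) = | -1  -3 | = (-1)(2) - (-3)(-2) = -8.
                   | -2  2 |

Its absolute value is |J| = 8 (the area scaling factor).

Substituting x = -u - 3v, y = -2u + 2v into the integrand,

    11x y → 22u^2 + 44u v - 66v^2,

so the integral becomes

    ∬_R (22u^2 + 44u v - 66v^2) · |J| du dv = ∫_0^3 ∫_0^1 (176u^2 + 352u v - 528v^2) dv du.

Inner (v): 176u^2 + 176u - 176.
Outer (u): 1848.

Therefore ∬_D (11x y) dx dy = 1848.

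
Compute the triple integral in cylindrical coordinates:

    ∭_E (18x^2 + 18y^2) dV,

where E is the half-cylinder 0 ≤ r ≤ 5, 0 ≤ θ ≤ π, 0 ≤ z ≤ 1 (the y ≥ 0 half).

In cylindrical coordinates, x = r cos(θ), y = r sin(θ), z = z, and dV = r dr dθ dz.

The integrand becomes 18r^2, so

    ∭_E (18x^2 + 18y^2) dV = ∫_{0}^{π} ∫_{0}^{5} ∫_{0}^{1} (18r^2) · r dz dr dθ.

Inner (z): 18r^3.
Middle (r from 0 to 5): 5625/2.
Outer (θ): 5625π/2.

Therefore the triple integral equals 5625π/2.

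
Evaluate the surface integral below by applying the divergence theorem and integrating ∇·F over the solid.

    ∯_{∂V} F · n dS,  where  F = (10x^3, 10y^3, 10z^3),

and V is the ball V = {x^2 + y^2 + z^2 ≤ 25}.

By the divergence theorem,

    ∯_{∂V} F · n dS = ∭_V (∇ · F) dV.

Compute the divergence:
    ∇ · F = ∂F_x/∂x + ∂F_y/∂y + ∂F_z/∂z = 30x^2 + 30y^2 + 30z^2.

In spherical coordinates, x = ρ sin(φ) cos(θ), y = ρ sin(φ) sin(θ), z = ρ cos(φ), dV = ρ^2 sin(φ) dρ dφ dθ, with 0 ≤ ρ ≤ 5, 0 ≤ φ ≤ π, 0 ≤ θ ≤ 2π.

The integrand, after substitution and multiplying by the volume element, becomes (30ρ^2) · ρ^2 sin(φ), so

    ∭_V (∇·F) dV = ∫_0^{2π} ∫_0^{π} ∫_0^{5} (30ρ^2) · ρ^2 sin(φ) dρ dφ dθ.

Inner (ρ from 0 to 5): 18750sin(φ).
Middle (φ from 0 to π): 37500.
Outer (θ from 0 to 2π): 75000π.

Therefore ∯_{∂V} F · n dS = 75000π.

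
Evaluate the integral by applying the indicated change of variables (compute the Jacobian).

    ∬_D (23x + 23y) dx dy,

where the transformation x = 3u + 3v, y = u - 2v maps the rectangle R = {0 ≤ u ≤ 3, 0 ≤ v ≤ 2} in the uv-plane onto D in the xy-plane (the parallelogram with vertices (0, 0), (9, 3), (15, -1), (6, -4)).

Compute the Jacobian determinant of (x, y) with respect to (u, v):

    ∂(x,y)/∂(u,v) = | 3  3 | = (3)(-2) - (3)(1) = -9.
                   | 1  -2 |

Its absolute value is |J| = 9 (the area scaling factor).

Substituting x = 3u + 3v, y = u - 2v into the integrand,

    23x + 23y → 92u + 23v,

so the integral becomes

    ∬_R (92u + 23v) · |J| du dv = ∫_0^3 ∫_0^2 (828u + 207v) dv du.

Inner (v): 1656u + 414.
Outer (u): 8694.

Therefore ∬_D (23x + 23y) dx dy = 8694.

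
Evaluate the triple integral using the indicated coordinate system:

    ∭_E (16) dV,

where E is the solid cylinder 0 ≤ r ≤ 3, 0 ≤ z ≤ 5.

In cylindrical coordinates, x = r cos(θ), y = r sin(θ), z = z, and dV = r dr dθ dz.

The integrand becomes 16, so

    ∭_E (16) dV = ∫_{0}^{2π} ∫_{0}^{3} ∫_{0}^{5} (16) · r dz dr dθ.

Inner (z): 80r.
Middle (r from 0 to 3): 360.
Outer (θ): 720π.

Therefore the triple integral equals 720π.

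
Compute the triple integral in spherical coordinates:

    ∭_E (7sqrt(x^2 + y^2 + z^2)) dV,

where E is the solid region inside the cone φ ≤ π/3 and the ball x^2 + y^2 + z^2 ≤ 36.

In spherical coordinates, x = ρ sin(φ) cos(θ), y = ρ sin(φ) sin(θ), z = ρ cos(φ), and dV = ρ^2 sin(φ) dρ dφ dθ.

The integrand becomes 7ρ, so

    ∭_E (7sqrt(x^2 + y^2 + z^2)) dV = ∫_{0}^{2π} ∫_{0}^{π/3} ∫_{0}^{6} (7ρ) · ρ^2 sin(φ) dρ dφ dθ.

Inner (ρ): 2268sin(φ).
Middle (φ): 1134.
Outer (θ): 2268π.

Therefore the triple integral equals 2268π.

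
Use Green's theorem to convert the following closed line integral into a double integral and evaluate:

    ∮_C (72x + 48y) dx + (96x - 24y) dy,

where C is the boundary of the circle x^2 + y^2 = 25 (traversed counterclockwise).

Green's theorem converts the closed line integral into a double integral over the enclosed region D:

    ∮_C P dx + Q dy = ∬_D (∂Q/∂x - ∂P/∂y) dA.

Here P = 72x + 48y, Q = 96x - 24y, so

    ∂Q/∂x = 96,    ∂P/∂y = 48,
    ∂Q/∂x - ∂P/∂y = 48.

D is the region x^2 + y^2 ≤ 25. Evaluating the double integral:

In polar coordinates (x = r cos θ, y = r sin θ, dA = r dr dθ) the integrand becomes 48, so

    ∬_D (48) dA = ∫_0^{2π} ∫_0^{5} (48) · r dr dθ.

Inner (r from 0 to 5): 600.
Outer (θ from 0 to 2π): 1200π.

Therefore ∮_C P dx + Q dy = 1200π.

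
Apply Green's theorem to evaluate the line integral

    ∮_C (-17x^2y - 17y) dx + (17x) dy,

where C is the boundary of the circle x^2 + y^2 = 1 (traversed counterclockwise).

Green's theorem converts the closed line integral into a double integral over the enclosed region D:

    ∮_C P dx + Q dy = ∬_D (∂Q/∂x - ∂P/∂y) dA.

Here P = -17x^2y - 17y, Q = 17x, so

    ∂Q/∂x = 17,    ∂P/∂y = -17x^2 - 17,
    ∂Q/∂x - ∂P/∂y = 17x^2 + 34.

D is the region x^2 + y^2 ≤ 1. Evaluating the double integral:

In polar coordinates (x = r cos θ, y = r sin θ, dA = r dr dθ) the integrand becomes 17r^2cos(θ)^2 + 34, so

    ∬_D (17x^2 + 34) dA = ∫_0^{2π} ∫_0^{1} (17r^2cos(θ)^2 + 34) · r dr dθ.

Inner (r from 0 to 1): 17cos(θ)^2/4 + 17.
Outer (θ from 0 to 2π): 153π/4.

Therefore ∮_C P dx + Q dy = 153π/4.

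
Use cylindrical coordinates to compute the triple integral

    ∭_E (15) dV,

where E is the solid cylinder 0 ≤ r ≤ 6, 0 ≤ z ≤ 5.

In cylindrical coordinates, x = r cos(θ), y = r sin(θ), z = z, and dV = r dr dθ dz.

The integrand becomes 15, so

    ∭_E (15) dV = ∫_{0}^{2π} ∫_{0}^{6} ∫_{0}^{5} (15) · r dz dr dθ.

Inner (z): 75r.
Middle (r from 0 to 6): 1350.
Outer (θ): 2700π.

Therefore the triple integral equals 2700π.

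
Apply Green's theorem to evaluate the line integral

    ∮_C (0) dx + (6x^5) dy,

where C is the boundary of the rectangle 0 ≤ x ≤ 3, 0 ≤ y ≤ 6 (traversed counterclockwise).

Green's theorem converts the closed line integral into a double integral over the enclosed region D:

    ∮_C P dx + Q dy = ∬_D (∂Q/∂x - ∂P/∂y) dA.

Here P = 0, Q = 6x^5, so

    ∂Q/∂x = 30x^4,    ∂P/∂y = 0,
    ∂Q/∂x - ∂P/∂y = 30x^4.

D is the region 0 ≤ x ≤ 3, 0 ≤ y ≤ 6. Evaluating the double integral:

    ∬_D (30x^4) dA = ∫_0^{3} ∫_0^{6} (30x^4) dy dx.

Inner (y from 0 to 6): 180x^4.
Outer (x from 0 to 3): 8748.

Therefore ∮_C P dx + Q dy = 8748.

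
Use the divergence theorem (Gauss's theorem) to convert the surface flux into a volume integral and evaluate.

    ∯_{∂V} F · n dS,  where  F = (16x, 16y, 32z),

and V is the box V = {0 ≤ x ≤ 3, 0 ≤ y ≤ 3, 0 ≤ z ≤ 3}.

By the divergence theorem,

    ∯_{∂V} F · n dS = ∭_V (∇ · F) dV.

Compute the divergence:
    ∇ · F = ∂F_x/∂x + ∂F_y/∂y + ∂F_z/∂z = 16 + 16 + 32 = 64.

V is a rectangular box, so dV = dx dy dz with 0 ≤ x ≤ 3, 0 ≤ y ≤ 3, 0 ≤ z ≤ 3.

Integrate (64) over V as an iterated integral:

    ∭_V (∇·F) dV = ∫_0^{3} ∫_0^{3} ∫_0^{3} (64) dz dy dx.

Inner (z from 0 to 3): 192.
Middle (y from 0 to 3): 576.
Outer (x from 0 to 3): 1728.

Therefore ∯_{∂V} F · n dS = 1728.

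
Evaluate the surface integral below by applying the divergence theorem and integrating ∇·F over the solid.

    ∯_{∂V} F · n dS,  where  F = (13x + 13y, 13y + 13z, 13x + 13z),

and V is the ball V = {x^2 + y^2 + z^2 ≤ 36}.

By the divergence theorem,

    ∯_{∂V} F · n dS = ∭_V (∇ · F) dV.

Compute the divergence:
    ∇ · F = ∂F_x/∂x + ∂F_y/∂y + ∂F_z/∂z = 13 + 13 + 13 = 39.

In spherical coordinates, x = ρ sin(φ) cos(θ), y = ρ sin(φ) sin(θ), z = ρ cos(φ), dV = ρ^2 sin(φ) dρ dφ dθ, with 0 ≤ ρ ≤ 6, 0 ≤ φ ≤ π, 0 ≤ θ ≤ 2π.

The integrand, after substitution and multiplying by the volume element, becomes (39) · ρ^2 sin(φ), so

    ∭_V (∇·F) dV = ∫_0^{2π} ∫_0^{π} ∫_0^{6} (39) · ρ^2 sin(φ) dρ dφ dθ.

Inner (ρ from 0 to 6): 2808sin(φ).
Middle (φ from 0 to π): 5616.
Outer (θ from 0 to 2π): 11232π.

Therefore ∯_{∂V} F · n dS = 11232π.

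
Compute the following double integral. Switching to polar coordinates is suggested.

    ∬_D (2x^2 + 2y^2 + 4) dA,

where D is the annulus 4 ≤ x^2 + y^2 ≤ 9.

The region D is 2 ≤ r ≤ 3, 0 ≤ θ ≤ 2π in polar coordinates, where x = r cos(θ), y = r sin(θ), and dA = r dr dθ.

Under the substitution, the integrand becomes 2r^2 + 4, so

    ∬_D (2x^2 + 2y^2 + 4) dA = ∫_{0}^{2π} ∫_{2}^{3} (2r^2 + 4) · r dr dθ.

Inner integral (in r): ∫_{2}^{3} (2r^2 + 4) · r dr = 85/2.

Outer integral (in θ): ∫_{0}^{2π} (85/2) dθ = 85π.

Therefore ∬_D (2x^2 + 2y^2 + 4) dA = 85π.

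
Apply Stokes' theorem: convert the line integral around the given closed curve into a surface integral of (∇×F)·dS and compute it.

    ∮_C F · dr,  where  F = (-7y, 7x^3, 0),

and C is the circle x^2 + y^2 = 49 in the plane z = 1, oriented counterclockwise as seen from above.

Let S be the flat disk x^2 + y^2 ≤ 49 in the plane z = 1, with upward unit normal n̂ = ẑ. By Stokes' theorem,

    ∮_C F · dr = ∬_S (∇ × F) · n̂ dS = ∬_D (curl F)_z dA,

where D is the disk x^2 + y^2 ≤ 49.

Compute the curl of F = (-7y, 7x^3, 0):
    (∇ × F)_x = ∂F_z/∂y - ∂F_y/∂z = 0,
    (∇ × F)_y = ∂F_x/∂z - ∂F_z/∂x = 0,
    (∇ × F)_z = ∂F_y/∂x - ∂F_x/∂y = 21x^2 + 7.

On z = 1, (curl F)_z = 21x^2 + 7.

Convert to polar (x = r cos θ, y = r sin θ, dA = r dr dθ); the integrand becomes 21r^2cos(θ)^2 + 7, so

    ∬_D (curl F)_z dA = ∫_0^{2π} ∫_0^{7} (21r^2cos(θ)^2 + 7) · r dr dθ.

Inner (r from 0 to 7): 50421cos(θ)^2/4 + 343/2.
Outer (θ from 0 to 2π): 51793π/4.

Therefore ∮_C F · dr = 51793π/4.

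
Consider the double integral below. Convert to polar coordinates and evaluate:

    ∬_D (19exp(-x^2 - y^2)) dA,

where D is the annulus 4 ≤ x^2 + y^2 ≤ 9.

The region D is 2 ≤ r ≤ 3, 0 ≤ θ ≤ 2π in polar coordinates, where x = r cos(θ), y = r sin(θ), and dA = r dr dθ.

Under the substitution, the integrand becomes 19exp(-r^2), so

    ∬_D (19exp(-x^2 - y^2)) dA = ∫_{0}^{2π} ∫_{2}^{3} (19exp(-r^2)) · r dr dθ.

Inner integral (in r): ∫_{2}^{3} (19exp(-r^2)) · r dr = -(19 - 19exp(5))exp(-9)/2.

Outer integral (in θ): ∫_{0}^{2π} (-(19 - 19exp(5))exp(-9)/2) dθ = -19π (1 - exp(5))exp(-9).

Therefore ∬_D (19exp(-x^2 - y^2)) dA = -19π (1 - exp(5))exp(-9).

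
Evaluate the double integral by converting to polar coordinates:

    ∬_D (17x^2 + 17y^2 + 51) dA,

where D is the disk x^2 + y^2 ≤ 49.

The region D is 0 ≤ r ≤ 7, 0 ≤ θ ≤ 2π in polar coordinates, where x = r cos(θ), y = r sin(θ), and dA = r dr dθ.

Under the substitution, the integrand becomes 17r^2 + 51, so

    ∬_D (17x^2 + 17y^2 + 51) dA = ∫_{0}^{2π} ∫_{0}^{7} (17r^2 + 51) · r dr dθ.

Inner integral (in r): ∫_{0}^{7} (17r^2 + 51) · r dr = 45815/4.

Outer integral (in θ): ∫_{0}^{2π} (45815/4) dθ = 45815π/2.

Therefore ∬_D (17x^2 + 17y^2 + 51) dA = 45815π/2.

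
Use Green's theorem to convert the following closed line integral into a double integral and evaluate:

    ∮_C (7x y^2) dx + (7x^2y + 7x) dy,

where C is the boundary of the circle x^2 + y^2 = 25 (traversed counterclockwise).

Green's theorem converts the closed line integral into a double integral over the enclosed region D:

    ∮_C P dx + Q dy = ∬_D (∂Q/∂x - ∂P/∂y) dA.

Here P = 7x y^2, Q = 7x^2y + 7x, so

    ∂Q/∂x = 14x y + 7,    ∂P/∂y = 14x y,
    ∂Q/∂x - ∂P/∂y = 7.

D is the region x^2 + y^2 ≤ 25. Evaluating the double integral:

In polar coordinates (x = r cos θ, y = r sin θ, dA = r dr dθ) the integrand becomes 7, so

    ∬_D (7) dA = ∫_0^{2π} ∫_0^{5} (7) · r dr dθ.

Inner (r from 0 to 5): 175/2.
Outer (θ from 0 to 2π): 175π.

Therefore ∮_C P dx + Q dy = 175π.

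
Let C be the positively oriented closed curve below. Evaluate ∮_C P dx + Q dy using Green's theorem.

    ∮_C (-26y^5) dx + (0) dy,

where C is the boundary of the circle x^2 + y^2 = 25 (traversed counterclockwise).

Green's theorem converts the closed line integral into a double integral over the enclosed region D:

    ∮_C P dx + Q dy = ∬_D (∂Q/∂x - ∂P/∂y) dA.

Here P = -26y^5, Q = 0, so

    ∂Q/∂x = 0,    ∂P/∂y = -130y^4,
    ∂Q/∂x - ∂P/∂y = 130y^4.

D is the region x^2 + y^2 ≤ 25. Evaluating the double integral:

In polar coordinates (x = r cos θ, y = r sin θ, dA = r dr dθ) the integrand becomes 130r^4sin(θ)^4, so

    ∬_D (130y^4) dA = ∫_0^{2π} ∫_0^{5} (130r^4sin(θ)^4) · r dr dθ.

Inner (r from 0 to 5): 1015625sin(θ)^4/3.
Outer (θ from 0 to 2π): 1015625π/4.

Therefore ∮_C P dx + Q dy = 1015625π/4.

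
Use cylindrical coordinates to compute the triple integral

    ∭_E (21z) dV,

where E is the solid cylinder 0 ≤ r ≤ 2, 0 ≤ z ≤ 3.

In cylindrical coordinates, x = r cos(θ), y = r sin(θ), z = z, and dV = r dr dθ dz.

The integrand becomes 21z, so

    ∭_E (21z) dV = ∫_{0}^{2π} ∫_{0}^{2} ∫_{0}^{3} (21z) · r dz dr dθ.

Inner (z): 189r/2.
Middle (r from 0 to 2): 189.
Outer (θ): 378π.

Therefore the triple integral equals 378π.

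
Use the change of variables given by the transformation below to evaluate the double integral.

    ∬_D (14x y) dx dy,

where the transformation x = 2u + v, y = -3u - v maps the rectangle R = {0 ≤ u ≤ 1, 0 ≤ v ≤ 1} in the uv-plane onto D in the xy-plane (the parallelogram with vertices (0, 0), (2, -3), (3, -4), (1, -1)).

Compute the Jacobian determinant of (x, y) with respect to (u, v):

    ∂(x,y)/∂(u,v) = | 2  1 | = (2)(-1) - (1)(-3) = 1.
                   | -3  -1 |

Its absolute value is |J| = 1 (the area scaling factor).

Substituting x = 2u + v, y = -3u - v into the integrand,

    14x y → -84u^2 - 70u v - 14v^2,

so the integral becomes

    ∬_R (-84u^2 - 70u v - 14v^2) · |J| du dv = ∫_0^1 ∫_0^1 (-84u^2 - 70u v - 14v^2) dv du.

Inner (v): -84u^2 - 35u - 14/3.
Outer (u): -301/6.

Therefore ∬_D (14x y) dx dy = -301/6.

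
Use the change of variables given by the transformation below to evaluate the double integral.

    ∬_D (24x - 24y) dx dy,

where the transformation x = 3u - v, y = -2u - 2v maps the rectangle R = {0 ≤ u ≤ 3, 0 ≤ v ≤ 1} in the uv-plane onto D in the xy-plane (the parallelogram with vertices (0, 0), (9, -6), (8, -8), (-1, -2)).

Compute the Jacobian determinant of (x, y) with respect to (u, v):

    ∂(x,y)/∂(u,v) = | 3  -1 | = (3)(-2) - (-1)(-2) = -8.
                   | -2  -2 |

Its absolute value is |J| = 8 (the area scaling factor).

Substituting x = 3u - v, y = -2u - 2v into the integrand,

    24x - 24y → 120u + 24v,

so the integral becomes

    ∬_R (120u + 24v) · |J| du dv = ∫_0^3 ∫_0^1 (960u + 192v) dv du.

Inner (v): 960u + 96.
Outer (u): 4608.

Therefore ∬_D (24x - 24y) dx dy = 4608.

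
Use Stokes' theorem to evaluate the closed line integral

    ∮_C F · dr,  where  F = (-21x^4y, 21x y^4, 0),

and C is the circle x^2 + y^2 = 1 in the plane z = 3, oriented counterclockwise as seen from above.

Let S be the flat disk x^2 + y^2 ≤ 1 in the plane z = 3, with upward unit normal n̂ = ẑ. By Stokes' theorem,

    ∮_C F · dr = ∬_S (∇ × F) · n̂ dS = ∬_D (curl F)_z dA,

where D is the disk x^2 + y^2 ≤ 1.

Compute the curl of F = (-21x^4y, 21x y^4, 0):
    (∇ × F)_x = ∂F_z/∂y - ∂F_y/∂z = 0,
    (∇ × F)_y = ∂F_x/∂z - ∂F_z/∂x = 0,
    (∇ × F)_z = ∂F_y/∂x - ∂F_x/∂y = 21x^4 + 21y^4.

On z = 3, (curl F)_z = 21x^4 + 21y^4.

Convert to polar (x = r cos θ, y = r sin θ, dA = r dr dθ); the integrand becomes 21r^4(sin(θ)^4 + cos(θ)^4), so

    ∬_D (curl F)_z dA = ∫_0^{2π} ∫_0^{1} (21r^4(sin(θ)^4 + cos(θ)^4)) · r dr dθ.

Inner (r from 0 to 1): 7sin(θ)^4/2 + 7cos(θ)^4/2.
Outer (θ from 0 to 2π): 21π/4.

Therefore ∮_C F · dr = 21π/4.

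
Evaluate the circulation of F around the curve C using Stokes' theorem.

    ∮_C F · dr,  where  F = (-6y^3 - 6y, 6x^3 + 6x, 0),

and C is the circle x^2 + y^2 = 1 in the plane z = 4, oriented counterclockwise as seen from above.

Let S be the flat disk x^2 + y^2 ≤ 1 in the plane z = 4, with upward unit normal n̂ = ẑ. By Stokes' theorem,

    ∮_C F · dr = ∬_S (∇ × F) · n̂ dS = ∬_D (curl F)_z dA,

where D is the disk x^2 + y^2 ≤ 1.

Compute the curl of F = (-6y^3 - 6y, 6x^3 + 6x, 0):
    (∇ × F)_x = ∂F_z/∂y - ∂F_y/∂z = 0,
    (∇ × F)_y = ∂F_x/∂z - ∂F_z/∂x = 0,
    (∇ × F)_z = ∂F_y/∂x - ∂F_x/∂y = 18x^2 + 18y^2 + 12.

On z = 4, (curl F)_z = 18x^2 + 18y^2 + 12.

Convert to polar (x = r cos θ, y = r sin θ, dA = r dr dθ); the integrand becomes 18r^2 + 12, so

    ∬_D (curl F)_z dA = ∫_0^{2π} ∫_0^{1} (18r^2 + 12) · r dr dθ.

Inner (r from 0 to 1): 21/2.
Outer (θ from 0 to 2π): 21π.

Therefore ∮_C F · dr = 21π.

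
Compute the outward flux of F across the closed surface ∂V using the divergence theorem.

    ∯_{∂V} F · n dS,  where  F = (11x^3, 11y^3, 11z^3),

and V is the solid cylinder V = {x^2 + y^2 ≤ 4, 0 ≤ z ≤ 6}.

By the divergence theorem,

    ∯_{∂V} F · n dS = ∭_V (∇ · F) dV.

Compute the divergence:
    ∇ · F = ∂F_x/∂x + ∂F_y/∂y + ∂F_z/∂z = 33x^2 + 33y^2 + 33z^2.

In cylindrical coordinates, x = r cos(θ), y = r sin(θ), z = z, dV = r dr dθ dz, with 0 ≤ r ≤ 2, 0 ≤ θ ≤ 2π, 0 ≤ z ≤ 6.

The integrand, after substitution and multiplying by the volume element, becomes (33r^2 + 33z^2) · r, so

    ∭_V (∇·F) dV = ∫_0^{2π} ∫_0^{2} ∫_0^{6} (33r^2 + 33z^2) · r dz dr dθ.

Inner (z from 0 to 6): 198r (r^2 + 12).
Middle (r from 0 to 2): 5544.
Outer (θ from 0 to 2π): 11088π.

Therefore ∯_{∂V} F · n dS = 11088π.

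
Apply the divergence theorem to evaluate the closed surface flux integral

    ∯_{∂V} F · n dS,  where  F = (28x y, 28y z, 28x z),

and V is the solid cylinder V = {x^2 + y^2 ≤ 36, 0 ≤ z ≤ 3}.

By the divergence theorem,

    ∯_{∂V} F · n dS = ∭_V (∇ · F) dV.

Compute the divergence:
    ∇ · F = ∂F_x/∂x + ∂F_y/∂y + ∂F_z/∂z = 28y + 28z + 28x = 28x + 28y + 28z.

In cylindrical coordinates, x = r cos(θ), y = r sin(θ), z = z, dV = r dr dθ dz, with 0 ≤ r ≤ 6, 0 ≤ θ ≤ 2π, 0 ≤ z ≤ 3.

The integrand, after substitution and multiplying by the volume element, becomes (28sqrt(2)r sin(θ + π/4) + 28z) · r, so

    ∭_V (∇·F) dV = ∫_0^{2π} ∫_0^{6} ∫_0^{3} (28sqrt(2)r sin(θ + π/4) + 28z) · r dz dr dθ.

Inner (z from 0 to 3): 42r (2sqrt(2)r sin(θ + π/4) + 3).
Middle (r from 0 to 6): 6048sqrt(2)sin(θ + π/4) + 2268.
Outer (θ from 0 to 2π): 4536π.

Therefore ∯_{∂V} F · n dS = 4536π.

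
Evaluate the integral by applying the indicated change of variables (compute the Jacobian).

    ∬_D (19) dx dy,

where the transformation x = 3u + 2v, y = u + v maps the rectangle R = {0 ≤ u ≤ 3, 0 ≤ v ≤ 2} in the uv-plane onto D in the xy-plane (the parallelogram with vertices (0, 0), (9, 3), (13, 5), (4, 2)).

Compute the Jacobian determinant of (x, y) with respect to (u, v):

    ∂(x,y)/∂(u,v) = | 3  2 | = (3)(1) - (2)(1) = 1.
                   | 1  1 |

Its absolute value is |J| = 1 (the area scaling factor).

Substituting x = 3u + 2v, y = u + v into the integrand,

    19 → 19,

so the integral becomes

    ∬_R (19) · |J| du dv = ∫_0^3 ∫_0^2 (19) dv du.

Inner (v): 38.
Outer (u): 114.

Therefore ∬_D (19) dx dy = 114.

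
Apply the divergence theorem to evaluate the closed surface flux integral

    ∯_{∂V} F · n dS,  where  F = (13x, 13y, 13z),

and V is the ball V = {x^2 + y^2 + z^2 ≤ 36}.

By the divergence theorem,

    ∯_{∂V} F · n dS = ∭_V (∇ · F) dV.

Compute the divergence:
    ∇ · F = ∂F_x/∂x + ∂F_y/∂y + ∂F_z/∂z = 13 + 13 + 13 = 39.

In spherical coordinates, x = ρ sin(φ) cos(θ), y = ρ sin(φ) sin(θ), z = ρ cos(φ), dV = ρ^2 sin(φ) dρ dφ dθ, with 0 ≤ ρ ≤ 6, 0 ≤ φ ≤ π, 0 ≤ θ ≤ 2π.

The integrand, after substitution and multiplying by the volume element, becomes (39) · ρ^2 sin(φ), so

    ∭_V (∇·F) dV = ∫_0^{2π} ∫_0^{π} ∫_0^{6} (39) · ρ^2 sin(φ) dρ dφ dθ.

Inner (ρ from 0 to 6): 2808sin(φ).
Middle (φ from 0 to π): 5616.
Outer (θ from 0 to 2π): 11232π.

Therefore ∯_{∂V} F · n dS = 11232π.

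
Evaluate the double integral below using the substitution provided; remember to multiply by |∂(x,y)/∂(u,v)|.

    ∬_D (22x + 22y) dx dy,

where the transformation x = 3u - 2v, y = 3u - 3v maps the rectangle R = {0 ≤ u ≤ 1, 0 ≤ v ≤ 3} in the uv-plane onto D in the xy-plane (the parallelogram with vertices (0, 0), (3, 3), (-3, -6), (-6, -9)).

Compute the Jacobian determinant of (x, y) with respect to (u, v):

    ∂(x,y)/∂(u,v) = | 3  -2 | = (3)(-3) - (-2)(3) = -3.
                   | 3  -3 |

Its absolute value is |J| = 3 (the area scaling factor).

Substituting x = 3u - 2v, y = 3u - 3v into the integrand,

    22x + 22y → 132u - 110v,

so the integral becomes

    ∬_R (132u - 110v) · |J| du dv = ∫_0^1 ∫_0^3 (396u - 330v) dv du.

Inner (v): 1188u - 1485.
Outer (u): -891.

Therefore ∬_D (22x + 22y) dx dy = -891.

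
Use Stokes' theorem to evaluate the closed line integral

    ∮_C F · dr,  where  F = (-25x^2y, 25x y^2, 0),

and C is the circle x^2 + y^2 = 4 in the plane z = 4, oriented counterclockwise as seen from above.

Let S be the flat disk x^2 + y^2 ≤ 4 in the plane z = 4, with upward unit normal n̂ = ẑ. By Stokes' theorem,

    ∮_C F · dr = ∬_S (∇ × F) · n̂ dS = ∬_D (curl F)_z dA,

where D is the disk x^2 + y^2 ≤ 4.

Compute the curl of F = (-25x^2y, 25x y^2, 0):
    (∇ × F)_x = ∂F_z/∂y - ∂F_y/∂z = 0,
    (∇ × F)_y = ∂F_x/∂z - ∂F_z/∂x = 0,
    (∇ × F)_z = ∂F_y/∂x - ∂F_x/∂y = 25x^2 + 25y^2.

On z = 4, (curl F)_z = 25x^2 + 25y^2.

Convert to polar (x = r cos θ, y = r sin θ, dA = r dr dθ); the integrand becomes 25r^2, so

    ∬_D (curl F)_z dA = ∫_0^{2π} ∫_0^{2} (25r^2) · r dr dθ.

Inner (r from 0 to 2): 100.
Outer (θ from 0 to 2π): 200π.

Therefore ∮_C F · dr = 200π.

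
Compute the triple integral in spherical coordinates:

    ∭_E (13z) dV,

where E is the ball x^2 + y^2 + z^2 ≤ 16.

In spherical coordinates, x = ρ sin(φ) cos(θ), y = ρ sin(φ) sin(θ), z = ρ cos(φ), and dV = ρ^2 sin(φ) dρ dφ dθ.

The integrand becomes 13ρ cos(φ), so

    ∭_E (13z) dV = ∫_{0}^{2π} ∫_{0}^{π} ∫_{0}^{4} (13ρ cos(φ)) · ρ^2 sin(φ) dρ dφ dθ.

Inner (ρ): 416sin(2φ).
Middle (φ): 0.
Outer (θ): 0.

Therefore the triple integral equals 0.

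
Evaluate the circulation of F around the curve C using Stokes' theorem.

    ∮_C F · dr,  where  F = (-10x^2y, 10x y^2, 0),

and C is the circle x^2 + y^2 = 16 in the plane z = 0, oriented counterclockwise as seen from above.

Let S be the flat disk x^2 + y^2 ≤ 16 in the plane z = 0, with upward unit normal n̂ = ẑ. By Stokes' theorem,

    ∮_C F · dr = ∬_S (∇ × F) · n̂ dS = ∬_D (curl F)_z dA,

where D is the disk x^2 + y^2 ≤ 16.

Compute the curl of F = (-10x^2y, 10x y^2, 0):
    (∇ × F)_x = ∂F_z/∂y - ∂F_y/∂z = 0,
    (∇ × F)_y = ∂F_x/∂z - ∂F_z/∂x = 0,
    (∇ × F)_z = ∂F_y/∂x - ∂F_x/∂y = 10x^2 + 10y^2.

On z = 0, (curl F)_z = 10x^2 + 10y^2.

Convert to polar (x = r cos θ, y = r sin θ, dA = r dr dθ); the integrand becomes 10r^2, so

    ∬_D (curl F)_z dA = ∫_0^{2π} ∫_0^{4} (10r^2) · r dr dθ.

Inner (r from 0 to 4): 640.
Outer (θ from 0 to 2π): 1280π.

Therefore ∮_C F · dr = 1280π.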